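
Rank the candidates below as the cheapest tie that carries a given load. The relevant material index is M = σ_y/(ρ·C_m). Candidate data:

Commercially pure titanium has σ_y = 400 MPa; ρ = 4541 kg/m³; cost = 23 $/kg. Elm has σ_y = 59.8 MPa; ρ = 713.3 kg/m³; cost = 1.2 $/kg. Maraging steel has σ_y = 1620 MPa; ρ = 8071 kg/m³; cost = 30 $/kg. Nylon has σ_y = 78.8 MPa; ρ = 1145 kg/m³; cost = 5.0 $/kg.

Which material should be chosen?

Computing M directly (units already consistent):
  elm: M = 69.9 kN·m per $
  nylon: M = 13.8 kN·m per $
  maraging steel: M = 6.69 kN·m per $
  commercially pure titanium: M = 3.83 kN·m per $
The maximum is for elm.

elm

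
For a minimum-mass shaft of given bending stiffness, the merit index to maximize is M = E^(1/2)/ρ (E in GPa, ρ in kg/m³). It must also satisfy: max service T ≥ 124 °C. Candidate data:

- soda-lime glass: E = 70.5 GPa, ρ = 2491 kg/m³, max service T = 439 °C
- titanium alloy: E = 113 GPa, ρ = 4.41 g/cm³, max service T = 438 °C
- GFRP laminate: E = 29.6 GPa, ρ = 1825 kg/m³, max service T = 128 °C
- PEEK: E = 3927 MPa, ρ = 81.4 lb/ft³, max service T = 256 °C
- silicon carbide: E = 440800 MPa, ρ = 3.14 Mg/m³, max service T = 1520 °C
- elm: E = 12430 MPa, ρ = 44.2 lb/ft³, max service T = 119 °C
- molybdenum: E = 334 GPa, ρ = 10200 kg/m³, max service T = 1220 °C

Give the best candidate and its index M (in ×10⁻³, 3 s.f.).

silicon carbide, M = 6.69×10⁻³

Screen on constraints: max service T ≥ 124 °C. Survivors: soda-lime glass, titanium alloy, GFRP laminate, PEEK, silicon carbide, molybdenum.
Convert each candidate to consistent units, then evaluate M:
  soda-lime glass: E = 70.50 GPa, ρ = 2491 kg/m³
  titanium alloy: E = 113.0 GPa, ρ = 4410 kg/m³
  GFRP laminate: E = 29.60 GPa, ρ = 1825 kg/m³
  PEEK: E = 3.927 GPa, ρ = 1304 kg/m³
  silicon carbide: E = 440.8 GPa, ρ = 3140 kg/m³
  molybdenum: E = 334.0 GPa, ρ = 10200 kg/m³
  silicon carbide: M = 6.69×10⁻³
  soda-lime glass: M = 3.37×10⁻³
  GFRP laminate: M = 2.98×10⁻³
  titanium alloy: M = 2.41×10⁻³
  molybdenum: M = 1.79×10⁻³
  PEEK: M = 1.52×10⁻³
Silicon carbide ranks first.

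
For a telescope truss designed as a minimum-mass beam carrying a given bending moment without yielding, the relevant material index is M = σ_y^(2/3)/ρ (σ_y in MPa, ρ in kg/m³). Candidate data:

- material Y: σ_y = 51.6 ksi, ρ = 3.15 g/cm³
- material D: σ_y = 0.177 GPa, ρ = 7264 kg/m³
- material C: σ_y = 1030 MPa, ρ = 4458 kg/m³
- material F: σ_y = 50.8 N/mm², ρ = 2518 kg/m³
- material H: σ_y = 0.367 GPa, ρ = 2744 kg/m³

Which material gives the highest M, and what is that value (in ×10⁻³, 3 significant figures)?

material C, M = 22.9×10⁻³

Normalizing units and computing the index:
  material Y: σ_y = 355.8 MPa, ρ = 3150 kg/m³
  material D: σ_y = 177.0 MPa, ρ = 7264 kg/m³
  material C: σ_y = 1030 MPa, ρ = 4458 kg/m³
  material F: σ_y = 50.80 MPa, ρ = 2518 kg/m³
  material H: σ_y = 367.0 MPa, ρ = 2744 kg/m³
  material C: M = 22.9×10⁻³
  material H: M = 18.7×10⁻³
  material Y: M = 15.9×10⁻³
  material F: M = 5.45×10⁻³
  material D: M = 4.34×10⁻³
The maximum is for material C.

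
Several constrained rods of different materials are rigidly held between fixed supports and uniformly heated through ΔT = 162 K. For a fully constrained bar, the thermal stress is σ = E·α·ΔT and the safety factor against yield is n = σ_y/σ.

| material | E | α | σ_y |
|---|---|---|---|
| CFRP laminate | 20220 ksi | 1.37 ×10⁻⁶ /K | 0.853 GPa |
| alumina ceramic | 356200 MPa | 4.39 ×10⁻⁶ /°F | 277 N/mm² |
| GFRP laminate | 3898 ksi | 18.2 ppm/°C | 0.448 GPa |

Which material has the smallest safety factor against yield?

With everything in SI (GPa, ×10⁻⁶/K, MPa):
  CFRP laminate: E = 139.4, α = 1.37, σ_y = 853.0 → σ = 30.9 MPa, n = 27.6
  alumina ceramic: E = 356.2, α = 7.90, σ_y = 277.0 → σ = 456 MPa, n = 0.607
  GFRP laminate: E = 26.88, α = 18.2, σ_y = 448.0 → σ = 79.2 MPa, n = 5.65
Smallest n: alumina ceramic with n = 0.607.

alumina ceramic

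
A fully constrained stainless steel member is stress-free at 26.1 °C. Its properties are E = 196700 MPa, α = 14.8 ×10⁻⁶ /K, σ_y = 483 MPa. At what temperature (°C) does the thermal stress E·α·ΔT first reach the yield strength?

E = 196700 MPa = 196.7 GPa.
E·α·ΔT = 483.0 MPa ⇒ ΔT = 483.0 / (196.7×10³ × 14.8×10⁻⁶) = 165.9 K.
T = 26.1 + 165.9 = 192.0 °C.

192 °C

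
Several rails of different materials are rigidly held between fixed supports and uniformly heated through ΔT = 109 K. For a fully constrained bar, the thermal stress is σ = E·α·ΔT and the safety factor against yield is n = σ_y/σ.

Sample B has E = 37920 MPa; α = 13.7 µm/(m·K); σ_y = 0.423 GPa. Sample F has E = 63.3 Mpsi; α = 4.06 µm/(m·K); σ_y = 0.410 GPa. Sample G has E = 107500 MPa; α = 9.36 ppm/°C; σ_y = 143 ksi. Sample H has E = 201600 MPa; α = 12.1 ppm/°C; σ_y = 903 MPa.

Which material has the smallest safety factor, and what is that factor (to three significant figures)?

sample F, n = 2.12

Converting E to GPa, α to ×10⁻⁶/K, σ_y to MPa, then σ and n for each:
  sample B: E = 37.92, α = 13.7, σ_y = 423.0 → σ = 56.6 MPa, n = 7.47
  sample F: E = 436.4, α = 4.06, σ_y = 410.0 → σ = 193 MPa, n = 2.12
  sample G: E = 107.5, α = 9.36, σ_y = 986.0 → σ = 110 MPa, n = 8.99
  sample H: E = 201.6, α = 12.1, σ_y = 903.0 → σ = 266 MPa, n = 3.40
Smallest n: sample F with n = 2.12.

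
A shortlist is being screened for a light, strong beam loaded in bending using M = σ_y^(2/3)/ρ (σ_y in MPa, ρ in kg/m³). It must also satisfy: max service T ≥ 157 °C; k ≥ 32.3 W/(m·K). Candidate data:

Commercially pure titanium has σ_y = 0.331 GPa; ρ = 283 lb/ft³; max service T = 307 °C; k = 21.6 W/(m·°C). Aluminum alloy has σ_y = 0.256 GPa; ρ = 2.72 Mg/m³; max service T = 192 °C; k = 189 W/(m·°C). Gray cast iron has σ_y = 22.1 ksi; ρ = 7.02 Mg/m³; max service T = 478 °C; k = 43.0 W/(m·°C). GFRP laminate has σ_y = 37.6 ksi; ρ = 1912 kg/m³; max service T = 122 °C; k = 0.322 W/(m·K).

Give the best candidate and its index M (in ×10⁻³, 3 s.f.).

Screen on constraints: max service T ≥ 157 °C; k ≥ 32.3 W/(m·K). Survivors: aluminum alloy, gray cast iron.
Convert each candidate to consistent units, then evaluate M:
  aluminum alloy: σ_y = 256.0 MPa, ρ = 2720 kg/m³
  gray cast iron: σ_y = 152.4 MPa, ρ = 7020 kg/m³
  aluminum alloy: M = 14.8×10⁻³
  gray cast iron: M = 4.06×10⁻³
Aluminum alloy ranks first.

aluminum alloy, M = 14.8×10⁻³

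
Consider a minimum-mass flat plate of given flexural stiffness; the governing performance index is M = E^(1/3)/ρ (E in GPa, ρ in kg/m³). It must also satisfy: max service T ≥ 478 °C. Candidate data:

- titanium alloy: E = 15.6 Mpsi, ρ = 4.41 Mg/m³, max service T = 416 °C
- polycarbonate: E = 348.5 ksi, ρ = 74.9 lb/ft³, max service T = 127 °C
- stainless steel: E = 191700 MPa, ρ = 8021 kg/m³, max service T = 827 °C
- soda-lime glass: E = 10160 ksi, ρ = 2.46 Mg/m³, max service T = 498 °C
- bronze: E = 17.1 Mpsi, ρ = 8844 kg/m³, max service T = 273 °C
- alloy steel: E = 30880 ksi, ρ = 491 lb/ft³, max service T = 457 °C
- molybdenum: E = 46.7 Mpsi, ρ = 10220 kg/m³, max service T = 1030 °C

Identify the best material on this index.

soda-lime glass

Screen on constraints: max service T ≥ 478 °C. Survivors: stainless steel, soda-lime glass, molybdenum.
In SI units:
  stainless steel: E = 191.7 GPa, ρ = 8021 kg/m³
  soda-lime glass: E = 70.05 GPa, ρ = 2460 kg/m³
  molybdenum: E = 322.0 GPa, ρ = 10220 kg/m³
  soda-lime glass: M = 1.68×10⁻³
  stainless steel: M = 0.719×10⁻³
  molybdenum: M = 0.671×10⁻³
Highest index: soda-lime glass.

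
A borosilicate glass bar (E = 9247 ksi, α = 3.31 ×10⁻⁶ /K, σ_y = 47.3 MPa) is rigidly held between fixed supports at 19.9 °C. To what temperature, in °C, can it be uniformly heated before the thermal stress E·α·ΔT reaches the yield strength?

E = 9247 ksi = 63.76 GPa.
E·α·ΔT = 47.30 MPa ⇒ ΔT = 47.30 / (63.76×10³ × 3.31×10⁻⁶) = 224.1 K.
T = 19.9 + 224.1 = 244.0 °C.

244 °C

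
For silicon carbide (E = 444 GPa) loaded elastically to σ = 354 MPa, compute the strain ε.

7.97×10⁻⁴

ε = σ/E = 354 / 444000 = 7.97×10⁻⁴.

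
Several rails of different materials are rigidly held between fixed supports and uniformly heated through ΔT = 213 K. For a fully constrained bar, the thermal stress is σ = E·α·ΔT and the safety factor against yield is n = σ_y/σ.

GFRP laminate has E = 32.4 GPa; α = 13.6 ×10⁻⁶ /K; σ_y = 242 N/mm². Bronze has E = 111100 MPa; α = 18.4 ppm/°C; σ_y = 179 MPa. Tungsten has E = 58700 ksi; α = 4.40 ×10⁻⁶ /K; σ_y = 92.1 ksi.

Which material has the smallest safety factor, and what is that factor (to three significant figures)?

bronze, n = 0.411

In consistent units (E in GPa, α in ×10⁻⁶/K, σ_y in MPa):
  GFRP laminate: E = 32.40, α = 13.6, σ_y = 242.0 → σ = 93.9 MPa, n = 2.58
  bronze: E = 111.1, α = 18.4, σ_y = 179.0 → σ = 435 MPa, n = 0.411
  tungsten: E = 404.7, α = 4.40, σ_y = 635.0 → σ = 379 MPa, n = 1.67
Bronze has the lowest safety factor, n = 0.411.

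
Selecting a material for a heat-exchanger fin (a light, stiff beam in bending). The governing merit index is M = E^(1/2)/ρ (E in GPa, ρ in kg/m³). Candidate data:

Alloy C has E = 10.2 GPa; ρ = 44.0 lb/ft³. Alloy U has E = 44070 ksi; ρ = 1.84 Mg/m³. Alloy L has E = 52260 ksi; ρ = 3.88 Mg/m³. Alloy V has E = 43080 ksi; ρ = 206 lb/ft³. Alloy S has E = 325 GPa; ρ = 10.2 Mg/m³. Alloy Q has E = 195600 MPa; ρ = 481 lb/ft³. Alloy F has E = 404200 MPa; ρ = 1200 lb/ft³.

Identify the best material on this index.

alloy U

Putting every candidate on a common basis:
  alloy C: E = 10.20 GPa, ρ = 704.8 kg/m³
  alloy U: E = 303.9 GPa, ρ = 1840 kg/m³
  alloy L: E = 360.3 GPa, ρ = 3880 kg/m³
  alloy V: E = 297.0 GPa, ρ = 3300 kg/m³
  alloy S: E = 325.0 GPa, ρ = 10200 kg/m³
  alloy Q: E = 195.6 GPa, ρ = 7705 kg/m³
  alloy F: E = 404.2 GPa, ρ = 19220 kg/m³
  alloy U: M = 9.47×10⁻³
  alloy V: M = 5.22×10⁻³
  alloy L: M = 4.89×10⁻³
  alloy C: M = 4.53×10⁻³
  alloy Q: M = 1.82×10⁻³
  alloy S: M = 1.77×10⁻³
  alloy F: M = 1.05×10⁻³
Alloy U ranks first.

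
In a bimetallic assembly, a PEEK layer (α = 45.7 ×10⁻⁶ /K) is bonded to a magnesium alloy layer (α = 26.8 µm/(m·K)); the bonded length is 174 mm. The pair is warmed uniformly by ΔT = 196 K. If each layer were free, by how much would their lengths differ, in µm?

645 µm

Δα = |45.7 − 26.8|×10⁻⁶/K = 18.9×10⁻⁶/K.
ΔL_mismatch = Δα·L·ΔT = 18.9×10⁻⁶ × 174.0 mm × 196.0 K = 645 µm.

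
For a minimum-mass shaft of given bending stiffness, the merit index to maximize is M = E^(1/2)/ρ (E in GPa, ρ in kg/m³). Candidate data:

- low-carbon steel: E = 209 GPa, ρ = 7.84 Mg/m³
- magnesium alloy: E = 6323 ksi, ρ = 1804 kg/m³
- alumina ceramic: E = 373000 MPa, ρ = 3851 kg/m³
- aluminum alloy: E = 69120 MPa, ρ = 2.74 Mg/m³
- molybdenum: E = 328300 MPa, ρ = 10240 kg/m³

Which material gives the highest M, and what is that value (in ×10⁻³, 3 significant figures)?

alumina ceramic, M = 5.02×10⁻³

After converting to SI:
  low-carbon steel: E = 209.0 GPa, ρ = 7840 kg/m³
  magnesium alloy: E = 43.60 GPa, ρ = 1804 kg/m³
  alumina ceramic: E = 373.0 GPa, ρ = 3851 kg/m³
  aluminum alloy: E = 69.12 GPa, ρ = 2740 kg/m³
  molybdenum: E = 328.3 GPa, ρ = 10240 kg/m³
  alumina ceramic: M = 5.02×10⁻³
  magnesium alloy: M = 3.66×10⁻³
  aluminum alloy: M = 3.03×10⁻³
  low-carbon steel: M = 1.84×10⁻³
  molybdenum: M = 1.77×10⁻³
Alumina ceramic ranks first.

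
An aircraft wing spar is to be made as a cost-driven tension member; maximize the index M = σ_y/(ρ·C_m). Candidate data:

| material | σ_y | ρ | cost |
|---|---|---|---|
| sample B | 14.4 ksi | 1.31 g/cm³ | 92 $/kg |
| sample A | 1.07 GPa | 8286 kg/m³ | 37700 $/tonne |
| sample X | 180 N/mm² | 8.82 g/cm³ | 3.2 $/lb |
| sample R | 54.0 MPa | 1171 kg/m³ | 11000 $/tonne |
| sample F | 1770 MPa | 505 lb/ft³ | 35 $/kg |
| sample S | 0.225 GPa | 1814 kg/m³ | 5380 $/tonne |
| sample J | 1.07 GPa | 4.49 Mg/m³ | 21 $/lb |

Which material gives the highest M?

Normalizing units and computing the index:
  sample B: σ_y = 99.28 MPa, ρ = 1310 kg/m³, cost = 92.00 $/kg
  sample A: σ_y = 1070 MPa, ρ = 8286 kg/m³, cost = 37.70 $/kg
  sample X: σ_y = 180.0 MPa, ρ = 8820 kg/m³, cost = 7.055 $/kg
  sample R: σ_y = 54.00 MPa, ρ = 1171 kg/m³, cost = 11.00 $/kg
  sample F: σ_y = 1770 MPa, ρ = 8089 kg/m³, cost = 35.00 $/kg
  sample S: σ_y = 225.0 MPa, ρ = 1814 kg/m³, cost = 5.380 $/kg
  sample J: σ_y = 1070 MPa, ρ = 4490 kg/m³, cost = 46.30 $/kg
  sample S: M = 23.1 kN·m per $
  sample F: M = 6.25 kN·m per $
  sample J: M = 5.15 kN·m per $
  sample R: M = 4.19 kN·m per $
  sample A: M = 3.43 kN·m per $
  sample X: M = 2.89 kN·m per $
  sample B: M = 0.824 kN·m per $
Sample S ranks first.

sample S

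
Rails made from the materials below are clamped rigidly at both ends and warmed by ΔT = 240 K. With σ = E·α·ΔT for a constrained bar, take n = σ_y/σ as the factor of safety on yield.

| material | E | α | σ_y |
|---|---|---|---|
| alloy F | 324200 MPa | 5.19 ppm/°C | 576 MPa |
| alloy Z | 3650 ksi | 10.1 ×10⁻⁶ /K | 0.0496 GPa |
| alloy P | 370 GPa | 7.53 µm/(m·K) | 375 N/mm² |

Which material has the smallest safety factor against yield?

alloy P

Per material, after unit conversion:
  alloy F: E = 324.2, α = 5.19, σ_y = 576.0 → σ = 404 MPa, n = 1.43
  alloy Z: E = 25.17, α = 10.1, σ_y = 49.60 → σ = 61.0 MPa, n = 0.813
  alloy P: E = 370.0, α = 7.53, σ_y = 375.0 → σ = 669 MPa, n = 0.561
Smallest n: alloy P with n = 0.561.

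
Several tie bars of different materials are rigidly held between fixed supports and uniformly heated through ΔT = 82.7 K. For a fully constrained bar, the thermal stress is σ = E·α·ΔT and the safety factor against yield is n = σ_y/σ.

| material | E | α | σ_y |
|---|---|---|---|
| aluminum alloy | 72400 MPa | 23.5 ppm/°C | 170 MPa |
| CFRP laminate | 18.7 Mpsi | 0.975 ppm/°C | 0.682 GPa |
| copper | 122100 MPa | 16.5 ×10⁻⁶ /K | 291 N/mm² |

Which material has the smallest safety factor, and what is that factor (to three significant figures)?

Per material, after unit conversion:
  aluminum alloy: E = 72.40, α = 23.5, σ_y = 170.0 → σ = 141 MPa, n = 1.21
  CFRP laminate: E = 128.9, α = 0.975, σ_y = 682.0 → σ = 10.4 MPa, n = 65.6
  copper: E = 122.1, α = 16.5, σ_y = 291.0 → σ = 167 MPa, n = 1.75
Smallest n: aluminum alloy with n = 1.21.

aluminum alloy, n = 1.21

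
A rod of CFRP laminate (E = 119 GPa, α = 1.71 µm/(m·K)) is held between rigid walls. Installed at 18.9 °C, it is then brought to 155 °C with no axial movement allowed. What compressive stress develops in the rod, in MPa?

27.7 MPa

ΔT = 136.1 K. Constrained thermal stress σ = E·α·ΔT = 119.0×10³ MPa × 1.71×10⁻⁶ × 136.1 = 27.7 MPa (compressive).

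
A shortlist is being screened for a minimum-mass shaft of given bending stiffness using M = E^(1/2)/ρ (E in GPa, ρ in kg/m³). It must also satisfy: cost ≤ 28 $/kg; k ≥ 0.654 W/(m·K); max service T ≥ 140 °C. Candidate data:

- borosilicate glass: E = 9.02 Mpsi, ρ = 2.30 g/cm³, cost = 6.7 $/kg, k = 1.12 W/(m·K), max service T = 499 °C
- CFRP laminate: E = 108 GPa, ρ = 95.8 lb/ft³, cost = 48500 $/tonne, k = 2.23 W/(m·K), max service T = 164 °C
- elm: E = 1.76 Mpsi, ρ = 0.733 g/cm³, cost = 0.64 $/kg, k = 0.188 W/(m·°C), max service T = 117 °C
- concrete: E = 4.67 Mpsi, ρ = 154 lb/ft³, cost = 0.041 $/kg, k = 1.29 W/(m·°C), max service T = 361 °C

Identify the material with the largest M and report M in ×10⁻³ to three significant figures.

borosilicate glass, M = 3.43×10⁻³

Screen on constraints: cost ≤ 28 $/kg; k ≥ 0.654 W/(m·K); max service T ≥ 140 °C. Survivors: borosilicate glass, concrete.
After converting to SI:
  borosilicate glass: E = 62.19 GPa, ρ = 2300 kg/m³
  concrete: E = 32.20 GPa, ρ = 2467 kg/m³
  borosilicate glass: M = 3.43×10⁻³
  concrete: M = 2.30×10⁻³
Borosilicate glass ranks first.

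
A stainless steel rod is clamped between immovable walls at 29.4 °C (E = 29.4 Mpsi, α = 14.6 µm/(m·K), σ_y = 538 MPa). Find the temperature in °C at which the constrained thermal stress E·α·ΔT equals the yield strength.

E = 29.4 Mpsi = 202.7 GPa.
E·α·ΔT = 538.0 MPa ⇒ ΔT = 538.0 / (202.7×10³ × 14.6×10⁻⁶) = 181.8 K.
T = 29.4 + 181.8 = 211.2 °C.

211 °C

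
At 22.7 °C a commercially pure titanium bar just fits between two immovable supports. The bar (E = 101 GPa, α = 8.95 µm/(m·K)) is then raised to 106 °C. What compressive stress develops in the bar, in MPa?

ΔT = 83.30 K. Constrained thermal stress σ = E·α·ΔT = 101.0×10³ MPa × 8.95×10⁻⁶ × 83.30 = 75.3 MPa (compressive).

75.3 MPa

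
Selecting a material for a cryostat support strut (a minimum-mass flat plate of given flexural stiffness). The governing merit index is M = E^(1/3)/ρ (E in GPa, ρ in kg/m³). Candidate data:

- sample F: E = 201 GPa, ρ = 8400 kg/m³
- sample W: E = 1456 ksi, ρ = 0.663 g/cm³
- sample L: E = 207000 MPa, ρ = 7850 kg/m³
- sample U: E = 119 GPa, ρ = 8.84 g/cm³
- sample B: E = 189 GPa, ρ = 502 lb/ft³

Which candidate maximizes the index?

Convert each candidate to consistent units, then evaluate M:
  sample F: E = 201.0 GPa, ρ = 8400 kg/m³
  sample W: E = 10.04 GPa, ρ = 663.0 kg/m³
  sample L: E = 207.0 GPa, ρ = 7850 kg/m³
  sample U: E = 119.0 GPa, ρ = 8840 kg/m³
  sample B: E = 189.0 GPa, ρ = 8041 kg/m³
  sample W: M = 3.25×10⁻³
  sample L: M = 0.754×10⁻³
  sample B: M = 0.714×10⁻³
  sample F: M = 0.697×10⁻³
  sample U: M = 0.556×10⁻³
Sample W has the largest M.

sample W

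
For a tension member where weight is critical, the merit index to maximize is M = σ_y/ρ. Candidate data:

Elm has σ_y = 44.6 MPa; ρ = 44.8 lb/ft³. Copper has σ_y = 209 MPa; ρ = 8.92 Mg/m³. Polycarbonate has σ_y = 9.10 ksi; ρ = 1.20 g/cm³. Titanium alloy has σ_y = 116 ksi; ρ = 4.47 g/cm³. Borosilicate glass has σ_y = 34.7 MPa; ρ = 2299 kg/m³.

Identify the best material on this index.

In SI units:
  elm: σ_y = 44.60 MPa, ρ = 717.6 kg/m³
  copper: σ_y = 209.0 MPa, ρ = 8920 kg/m³
  polycarbonate: σ_y = 62.74 MPa, ρ = 1200 kg/m³
  titanium alloy: σ_y = 799.8 MPa, ρ = 4470 kg/m³
  borosilicate glass: σ_y = 34.70 MPa, ρ = 2299 kg/m³
  titanium alloy: M = 179 kN·m/kg
  elm: M = 62.1 kN·m/kg
  polycarbonate: M = 52.3 kN·m/kg
  copper: M = 23.4 kN·m/kg
  borosilicate glass: M = 15.1 kN·m/kg
The maximum is for titanium alloy.

titanium alloy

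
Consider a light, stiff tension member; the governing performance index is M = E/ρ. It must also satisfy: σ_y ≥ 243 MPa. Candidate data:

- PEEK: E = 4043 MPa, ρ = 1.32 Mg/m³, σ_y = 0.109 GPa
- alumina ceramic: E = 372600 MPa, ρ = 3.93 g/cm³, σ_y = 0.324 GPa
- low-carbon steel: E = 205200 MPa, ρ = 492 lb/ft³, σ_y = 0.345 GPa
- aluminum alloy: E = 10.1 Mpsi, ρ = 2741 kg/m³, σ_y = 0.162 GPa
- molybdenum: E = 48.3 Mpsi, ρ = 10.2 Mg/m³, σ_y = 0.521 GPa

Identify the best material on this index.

alumina ceramic

Screen on constraints: σ_y ≥ 243 MPa. Survivors: alumina ceramic, low-carbon steel, molybdenum.
Putting every candidate on a common basis:
  alumina ceramic: E = 372.6 GPa, ρ = 3930 kg/m³
  low-carbon steel: E = 205.2 GPa, ρ = 7881 kg/m³
  molybdenum: E = 333.0 GPa, ρ = 10200 kg/m³
  alumina ceramic: M = 94.8 MN·m/kg
  molybdenum: M = 32.6 MN·m/kg
  low-carbon steel: M = 26.0 MN·m/kg
Alumina ceramic ranks first.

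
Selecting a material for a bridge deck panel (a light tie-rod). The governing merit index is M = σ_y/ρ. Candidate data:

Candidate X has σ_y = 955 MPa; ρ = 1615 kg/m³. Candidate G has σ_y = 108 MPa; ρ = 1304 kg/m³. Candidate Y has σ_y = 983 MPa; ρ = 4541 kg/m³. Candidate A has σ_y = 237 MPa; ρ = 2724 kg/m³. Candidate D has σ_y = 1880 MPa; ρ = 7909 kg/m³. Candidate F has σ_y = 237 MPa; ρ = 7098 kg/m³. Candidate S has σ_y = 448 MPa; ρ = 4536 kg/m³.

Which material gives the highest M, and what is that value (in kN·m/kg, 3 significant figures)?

Evaluate M for each candidate:
  candidate X: M = 591 kN·m/kg
  candidate D: M = 238 kN·m/kg
  candidate Y: M = 216 kN·m/kg
  candidate S: M = 98.8 kN·m/kg
  candidate A: M = 87.0 kN·m/kg
  candidate G: M = 82.8 kN·m/kg
  candidate F: M = 33.4 kN·m/kg
The maximum is for candidate X.

candidate X, M = 591 kN·m/kg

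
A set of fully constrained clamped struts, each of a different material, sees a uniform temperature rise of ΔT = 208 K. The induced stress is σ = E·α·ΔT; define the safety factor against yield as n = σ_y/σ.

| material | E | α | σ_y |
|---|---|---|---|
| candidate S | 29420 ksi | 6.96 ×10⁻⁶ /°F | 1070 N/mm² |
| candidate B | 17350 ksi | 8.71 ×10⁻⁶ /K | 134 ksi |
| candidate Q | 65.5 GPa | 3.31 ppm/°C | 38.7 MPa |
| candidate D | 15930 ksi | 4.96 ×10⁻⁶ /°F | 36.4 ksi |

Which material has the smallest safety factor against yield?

candidate Q

Per material, after unit conversion:
  candidate S: E = 202.8, α = 12.5, σ_y = 1070 → σ = 529 MPa, n = 2.02
  candidate B: E = 119.6, α = 8.71, σ_y = 923.9 → σ = 217 MPa, n = 4.26
  candidate Q: E = 65.50, α = 3.31, σ_y = 38.70 → σ = 45.1 MPa, n = 0.858
  candidate D: E = 109.8, α = 8.93, σ_y = 251.0 → σ = 204 MPa, n = 1.23
Candidate Q has the lowest safety factor, n = 0.858.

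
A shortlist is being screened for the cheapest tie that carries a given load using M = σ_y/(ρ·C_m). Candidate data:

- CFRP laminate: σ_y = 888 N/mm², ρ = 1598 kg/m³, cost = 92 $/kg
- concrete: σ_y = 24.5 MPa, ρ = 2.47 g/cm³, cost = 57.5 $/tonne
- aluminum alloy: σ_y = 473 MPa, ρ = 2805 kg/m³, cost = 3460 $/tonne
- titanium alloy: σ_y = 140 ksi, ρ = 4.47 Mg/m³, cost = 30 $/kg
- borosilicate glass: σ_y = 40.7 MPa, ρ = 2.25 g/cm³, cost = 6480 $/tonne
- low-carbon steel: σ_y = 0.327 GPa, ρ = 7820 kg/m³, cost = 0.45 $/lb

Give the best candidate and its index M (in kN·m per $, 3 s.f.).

In SI units:
  CFRP laminate: σ_y = 888.0 MPa, ρ = 1598 kg/m³, cost = 92.00 $/kg
  concrete: σ_y = 24.50 MPa, ρ = 2470 kg/m³, cost = 0.05750 $/kg
  aluminum alloy: σ_y = 473.0 MPa, ρ = 2805 kg/m³, cost = 3.460 $/kg
  titanium alloy: σ_y = 965.3 MPa, ρ = 4470 kg/m³, cost = 30.00 $/kg
  borosilicate glass: σ_y = 40.70 MPa, ρ = 2250 kg/m³, cost = 6.480 $/kg
  low-carbon steel: σ_y = 327.0 MPa, ρ = 7820 kg/m³, cost = 0.9921 $/kg
  concrete: M = 173 kN·m per $
  aluminum alloy: M = 48.7 kN·m per $
  low-carbon steel: M = 42.2 kN·m per $
  titanium alloy: M = 7.20 kN·m per $
  CFRP laminate: M = 6.04 kN·m per $
  borosilicate glass: M = 2.79 kN·m per $
Concrete ranks first.

concrete, M = 173 kN·m per $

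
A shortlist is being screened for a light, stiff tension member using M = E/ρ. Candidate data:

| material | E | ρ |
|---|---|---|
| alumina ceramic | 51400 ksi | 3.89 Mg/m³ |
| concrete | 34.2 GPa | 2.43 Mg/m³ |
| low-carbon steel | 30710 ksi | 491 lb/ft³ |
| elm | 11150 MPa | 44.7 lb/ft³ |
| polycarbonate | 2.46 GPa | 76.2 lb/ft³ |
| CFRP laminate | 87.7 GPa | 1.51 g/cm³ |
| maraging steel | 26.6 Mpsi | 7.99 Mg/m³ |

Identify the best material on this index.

alumina ceramic

Normalizing units and computing the index:
  alumina ceramic: E = 354.4 GPa, ρ = 3890 kg/m³
  concrete: E = 34.20 GPa, ρ = 2430 kg/m³
  low-carbon steel: E = 211.7 GPa, ρ = 7865 kg/m³
  elm: E = 11.15 GPa, ρ = 716.0 kg/m³
  polycarbonate: E = 2.460 GPa, ρ = 1221 kg/m³
  CFRP laminate: E = 87.70 GPa, ρ = 1510 kg/m³
  maraging steel: E = 183.4 GPa, ρ = 7990 kg/m³
  alumina ceramic: M = 91.1 MN·m/kg
  CFRP laminate: M = 58.1 MN·m/kg
  low-carbon steel: M = 26.9 MN·m/kg
  maraging steel: M = 23.0 MN·m/kg
  elm: M = 15.6 MN·m/kg
  concrete: M = 14.1 MN·m/kg
  polycarbonate: M = 2.02 MN·m/kg
Alumina ceramic has the largest M.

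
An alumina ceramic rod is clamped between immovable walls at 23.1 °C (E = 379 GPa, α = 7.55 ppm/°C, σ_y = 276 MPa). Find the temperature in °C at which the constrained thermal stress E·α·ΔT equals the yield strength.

E·α·ΔT = 276.0 MPa ⇒ ΔT = 276.0 / (379.0×10³ × 7.55×10⁻⁶) = 96.45 K.
T = 23.1 + 96.45 = 119.6 °C.

120 °C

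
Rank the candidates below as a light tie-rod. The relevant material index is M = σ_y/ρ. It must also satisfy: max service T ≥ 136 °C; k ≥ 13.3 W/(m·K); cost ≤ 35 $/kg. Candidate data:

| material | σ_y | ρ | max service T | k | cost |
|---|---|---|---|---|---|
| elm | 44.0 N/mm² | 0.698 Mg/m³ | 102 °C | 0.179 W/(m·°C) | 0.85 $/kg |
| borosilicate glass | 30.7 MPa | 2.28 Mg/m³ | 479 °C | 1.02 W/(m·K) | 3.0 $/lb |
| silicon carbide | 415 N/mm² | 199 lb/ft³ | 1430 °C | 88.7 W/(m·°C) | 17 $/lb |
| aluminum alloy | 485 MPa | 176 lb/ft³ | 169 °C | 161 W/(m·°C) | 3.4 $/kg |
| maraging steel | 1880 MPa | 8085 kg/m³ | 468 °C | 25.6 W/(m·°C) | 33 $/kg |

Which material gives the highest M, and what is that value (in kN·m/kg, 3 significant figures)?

maraging steel, M = 233 kN·m/kg

Screen on constraints: max service T ≥ 136 °C; k ≥ 13.3 W/(m·K); cost ≤ 35 $/kg. Survivors: aluminum alloy, maraging steel.
After converting to SI:
  aluminum alloy: σ_y = 485.0 MPa, ρ = 2819 kg/m³
  maraging steel: σ_y = 1880 MPa, ρ = 8085 kg/m³
  maraging steel: M = 233 kN·m/kg
  aluminum alloy: M = 172 kN·m/kg
The maximum is for maraging steel.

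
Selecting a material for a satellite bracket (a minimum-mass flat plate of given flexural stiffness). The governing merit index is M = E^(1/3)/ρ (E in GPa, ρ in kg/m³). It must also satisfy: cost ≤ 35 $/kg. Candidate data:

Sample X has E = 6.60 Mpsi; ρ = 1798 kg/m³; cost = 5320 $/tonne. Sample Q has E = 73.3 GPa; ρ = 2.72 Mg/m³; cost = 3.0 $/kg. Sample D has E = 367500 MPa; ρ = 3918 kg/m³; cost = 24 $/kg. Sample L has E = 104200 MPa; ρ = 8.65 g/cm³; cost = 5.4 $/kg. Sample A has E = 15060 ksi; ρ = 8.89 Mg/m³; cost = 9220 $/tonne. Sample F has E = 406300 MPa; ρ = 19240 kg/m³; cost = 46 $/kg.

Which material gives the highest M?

sample X

Screen on constraints: cost ≤ 35 $/kg. Survivors: sample X, sample Q, sample D, sample L, sample A.
Normalizing units and computing the index:
  sample X: E = 45.51 GPa, ρ = 1798 kg/m³
  sample Q: E = 73.30 GPa, ρ = 2720 kg/m³
  sample D: E = 367.5 GPa, ρ = 3918 kg/m³
  sample L: E = 104.2 GPa, ρ = 8650 kg/m³
  sample A: E = 103.8 GPa, ρ = 8890 kg/m³
  sample X: M = 1.99×10⁻³
  sample D: M = 1.83×10⁻³
  sample Q: M = 1.54×10⁻³
  sample L: M = 0.544×10⁻³
  sample A: M = 0.529×10⁻³
The maximum is for sample X.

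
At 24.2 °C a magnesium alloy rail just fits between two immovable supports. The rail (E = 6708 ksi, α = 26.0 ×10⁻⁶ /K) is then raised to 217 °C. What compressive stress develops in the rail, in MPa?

232 MPa

E = 6708 ksi = 46.25 GPa.
ΔT = 192.8 K. Constrained thermal stress σ = E·α·ΔT = 46.25×10³ MPa × 26.0×10⁻⁶ × 192.8 = 232 MPa (compressive).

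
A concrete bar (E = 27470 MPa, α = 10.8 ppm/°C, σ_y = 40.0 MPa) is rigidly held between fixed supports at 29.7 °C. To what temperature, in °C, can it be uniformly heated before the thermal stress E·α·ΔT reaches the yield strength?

165 °C

E = 27470 MPa = 27.47 GPa.
E·α·ΔT = 40.00 MPa ⇒ ΔT = 40.00 / (27.47×10³ × 10.8×10⁻⁶) = 134.8 K.
T = 29.7 + 134.8 = 164.5 °C.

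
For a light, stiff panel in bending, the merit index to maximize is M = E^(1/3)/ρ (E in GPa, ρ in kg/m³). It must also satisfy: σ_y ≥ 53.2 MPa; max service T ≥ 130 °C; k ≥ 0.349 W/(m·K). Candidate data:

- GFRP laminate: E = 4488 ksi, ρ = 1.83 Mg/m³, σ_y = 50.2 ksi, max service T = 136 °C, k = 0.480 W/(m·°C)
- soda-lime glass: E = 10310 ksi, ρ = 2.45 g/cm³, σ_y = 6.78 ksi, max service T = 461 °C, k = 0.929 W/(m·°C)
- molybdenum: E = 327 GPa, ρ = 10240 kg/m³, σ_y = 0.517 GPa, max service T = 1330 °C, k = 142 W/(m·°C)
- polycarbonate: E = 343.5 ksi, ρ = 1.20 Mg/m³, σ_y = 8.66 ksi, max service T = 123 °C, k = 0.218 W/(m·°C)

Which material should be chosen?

Screen on constraints: σ_y ≥ 53.2 MPa; max service T ≥ 130 °C; k ≥ 0.349 W/(m·K). Survivors: GFRP laminate, molybdenum.
In SI units:
  GFRP laminate: E = 30.94 GPa, ρ = 1830 kg/m³
  molybdenum: E = 327.0 GPa, ρ = 10240 kg/m³
  GFRP laminate: M = 1.72×10⁻³
  molybdenum: M = 0.673×10⁻³
GFRP laminate ranks first.

GFRP laminate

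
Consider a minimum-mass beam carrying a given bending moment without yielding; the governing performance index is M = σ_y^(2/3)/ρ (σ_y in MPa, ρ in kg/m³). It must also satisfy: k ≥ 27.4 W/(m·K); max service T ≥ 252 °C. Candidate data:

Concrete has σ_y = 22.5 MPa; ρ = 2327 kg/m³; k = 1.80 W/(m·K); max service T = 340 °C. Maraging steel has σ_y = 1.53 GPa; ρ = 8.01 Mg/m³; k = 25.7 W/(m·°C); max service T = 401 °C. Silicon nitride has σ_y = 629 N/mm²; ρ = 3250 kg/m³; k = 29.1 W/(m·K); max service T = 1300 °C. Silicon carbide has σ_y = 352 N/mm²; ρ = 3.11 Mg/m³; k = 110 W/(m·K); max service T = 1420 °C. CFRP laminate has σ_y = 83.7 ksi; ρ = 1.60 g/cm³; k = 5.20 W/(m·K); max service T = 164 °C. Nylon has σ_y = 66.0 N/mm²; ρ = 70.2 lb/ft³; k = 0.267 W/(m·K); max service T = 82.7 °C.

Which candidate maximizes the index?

silicon nitride

Screen on constraints: k ≥ 27.4 W/(m·K); max service T ≥ 252 °C. Survivors: silicon nitride, silicon carbide.
In SI units:
  silicon nitride: σ_y = 629.0 MPa, ρ = 3250 kg/m³
  silicon carbide: σ_y = 352.0 MPa, ρ = 3110 kg/m³
  silicon nitride: M = 22.6×10⁻³
  silicon carbide: M = 16.0×10⁻³
The maximum is for silicon nitride.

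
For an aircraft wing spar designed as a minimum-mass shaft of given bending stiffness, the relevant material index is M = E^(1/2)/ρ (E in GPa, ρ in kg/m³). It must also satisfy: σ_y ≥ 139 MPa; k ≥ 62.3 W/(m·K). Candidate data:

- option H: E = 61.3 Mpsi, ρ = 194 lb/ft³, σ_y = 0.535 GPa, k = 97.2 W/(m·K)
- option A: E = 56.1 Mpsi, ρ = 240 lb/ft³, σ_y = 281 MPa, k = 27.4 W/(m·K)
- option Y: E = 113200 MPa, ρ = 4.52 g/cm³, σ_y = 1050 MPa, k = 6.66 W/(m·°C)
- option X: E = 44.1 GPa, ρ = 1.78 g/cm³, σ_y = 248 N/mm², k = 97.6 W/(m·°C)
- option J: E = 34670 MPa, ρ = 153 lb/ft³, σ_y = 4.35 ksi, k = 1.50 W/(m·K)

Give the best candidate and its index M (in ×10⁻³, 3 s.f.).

option H, M = 6.62×10⁻³

Screen on constraints: σ_y ≥ 139 MPa; k ≥ 62.3 W/(m·K). Survivors: option H, option X.
Putting every candidate on a common basis:
  option H: E = 422.6 GPa, ρ = 3108 kg/m³
  option X: E = 44.10 GPa, ρ = 1780 kg/m³
  option H: M = 6.62×10⁻³
  option X: M = 3.73×10⁻³
Option H ranks first.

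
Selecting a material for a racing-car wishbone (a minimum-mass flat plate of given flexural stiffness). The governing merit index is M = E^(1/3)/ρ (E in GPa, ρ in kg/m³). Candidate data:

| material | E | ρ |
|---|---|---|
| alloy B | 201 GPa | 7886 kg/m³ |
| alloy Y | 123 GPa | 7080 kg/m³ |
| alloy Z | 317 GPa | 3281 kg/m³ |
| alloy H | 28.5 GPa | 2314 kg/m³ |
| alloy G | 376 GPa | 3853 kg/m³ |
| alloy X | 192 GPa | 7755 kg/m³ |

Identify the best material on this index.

Computing M directly (units already consistent):
  alloy Z: M = 2.08×10⁻³
  alloy G: M = 1.87×10⁻³
  alloy H: M = 1.32×10⁻³
  alloy X: M = 0.744×10⁻³
  alloy B: M = 0.743×10⁻³
  alloy Y: M = 0.702×10⁻³
Alloy Z ranks first.

alloy Z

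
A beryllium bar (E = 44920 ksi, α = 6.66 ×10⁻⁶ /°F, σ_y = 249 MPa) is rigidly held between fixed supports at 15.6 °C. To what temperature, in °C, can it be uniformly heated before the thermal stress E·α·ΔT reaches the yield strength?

E = 44920 ksi = 309.7 GPa.
α = 6.66×10⁻⁶/°F × 9/5 = 12.0×10⁻⁶/K.
E·α·ΔT = 249.0 MPa ⇒ ΔT = 249.0 / (309.7×10³ × 12.0×10⁻⁶) = 67.06 K.
T = 15.6 + 67.06 = 82.66 °C.

82.7 °C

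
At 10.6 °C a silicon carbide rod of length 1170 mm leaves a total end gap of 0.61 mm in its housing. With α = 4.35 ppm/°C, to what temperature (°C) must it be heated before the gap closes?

α·L₀·ΔT = 0.61 mm ⇒ ΔT = 0.61 / (4.35×10⁻⁶ × 1170.0) = 119.9 K.
T = 10.6 + 119.9 = 130.5 °C.

130 °C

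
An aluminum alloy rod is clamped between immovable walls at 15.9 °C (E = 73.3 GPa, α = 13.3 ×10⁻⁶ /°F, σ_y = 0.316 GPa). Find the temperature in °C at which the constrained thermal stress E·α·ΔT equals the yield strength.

196 °C

α = 13.3×10⁻⁶/°F × 9/5 = 23.9×10⁻⁶/K.
σ_y = 0.316 GPa = 316.0 MPa.
E·α·ΔT = 316.0 MPa ⇒ ΔT = 316.0 / (73.30×10³ × 23.9×10⁻⁶) = 180.1 K.
T = 15.9 + 180.1 = 196.0 °C.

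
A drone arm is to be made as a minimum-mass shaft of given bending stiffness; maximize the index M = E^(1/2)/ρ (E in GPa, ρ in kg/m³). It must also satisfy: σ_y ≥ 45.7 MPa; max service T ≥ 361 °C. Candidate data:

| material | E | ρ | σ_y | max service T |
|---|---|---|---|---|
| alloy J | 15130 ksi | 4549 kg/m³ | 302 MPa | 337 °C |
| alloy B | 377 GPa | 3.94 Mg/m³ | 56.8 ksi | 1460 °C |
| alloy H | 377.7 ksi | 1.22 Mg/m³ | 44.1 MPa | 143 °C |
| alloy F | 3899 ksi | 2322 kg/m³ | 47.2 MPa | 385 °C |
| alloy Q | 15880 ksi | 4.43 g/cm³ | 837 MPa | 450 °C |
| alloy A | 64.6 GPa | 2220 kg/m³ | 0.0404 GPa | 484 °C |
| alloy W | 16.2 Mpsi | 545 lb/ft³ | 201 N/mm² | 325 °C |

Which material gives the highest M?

alloy B

Screen on constraints: σ_y ≥ 45.7 MPa; max service T ≥ 361 °C. Survivors: alloy B, alloy F, alloy Q.
In SI units:
  alloy B: E = 377.0 GPa, ρ = 3940 kg/m³
  alloy F: E = 26.88 GPa, ρ = 2322 kg/m³
  alloy Q: E = 109.5 GPa, ρ = 4430 kg/m³
  alloy B: M = 4.93×10⁻³
  alloy Q: M = 2.36×10⁻³
  alloy F: M = 2.23×10⁻³
Alloy B ranks first.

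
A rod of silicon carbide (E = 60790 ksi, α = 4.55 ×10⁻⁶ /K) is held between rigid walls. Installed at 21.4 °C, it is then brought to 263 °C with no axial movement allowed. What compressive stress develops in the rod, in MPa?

E = 60790 ksi = 419.1 GPa.
ΔT = 241.6 K. Constrained thermal stress σ = E·α·ΔT = 419.1×10³ MPa × 4.55×10⁻⁶ × 241.6 = 461 MPa (compressive).

461 MPa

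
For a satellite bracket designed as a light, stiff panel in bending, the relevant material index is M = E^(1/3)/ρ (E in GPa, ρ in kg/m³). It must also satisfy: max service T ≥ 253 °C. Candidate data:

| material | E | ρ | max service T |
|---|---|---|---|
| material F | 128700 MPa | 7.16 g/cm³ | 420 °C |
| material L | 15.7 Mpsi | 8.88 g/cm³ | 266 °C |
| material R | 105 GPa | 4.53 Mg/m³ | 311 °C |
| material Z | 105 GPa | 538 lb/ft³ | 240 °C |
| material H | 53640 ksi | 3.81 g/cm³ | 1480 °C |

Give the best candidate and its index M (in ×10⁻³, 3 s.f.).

Screen on constraints: max service T ≥ 253 °C. Survivors: material F, material L, material R, material H.
Normalizing units and computing the index:
  material F: E = 128.7 GPa, ρ = 7160 kg/m³
  material L: E = 108.2 GPa, ρ = 8880 kg/m³
  material R: E = 105.0 GPa, ρ = 4530 kg/m³
  material H: E = 369.8 GPa, ρ = 3810 kg/m³
  material H: M = 1.88×10⁻³
  material R: M = 1.04×10⁻³
  material F: M = 0.705×10⁻³
  material L: M = 0.537×10⁻³
The maximum is for material H.

material H, M = 1.88×10⁻³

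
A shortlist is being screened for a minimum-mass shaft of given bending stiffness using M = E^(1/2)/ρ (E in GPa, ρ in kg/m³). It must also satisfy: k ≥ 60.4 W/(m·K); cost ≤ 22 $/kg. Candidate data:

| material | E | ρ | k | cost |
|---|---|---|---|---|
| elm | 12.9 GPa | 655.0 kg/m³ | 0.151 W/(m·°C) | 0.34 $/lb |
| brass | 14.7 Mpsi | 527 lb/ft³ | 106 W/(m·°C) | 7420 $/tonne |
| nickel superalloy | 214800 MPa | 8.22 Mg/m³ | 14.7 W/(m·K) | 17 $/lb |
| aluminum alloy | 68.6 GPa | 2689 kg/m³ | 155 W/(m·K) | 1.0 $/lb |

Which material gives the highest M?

Screen on constraints: k ≥ 60.4 W/(m·K); cost ≤ 22 $/kg. Survivors: brass, aluminum alloy.
In SI units:
  brass: E = 101.4 GPa, ρ = 8442 kg/m³
  aluminum alloy: E = 68.60 GPa, ρ = 2689 kg/m³
  aluminum alloy: M = 3.08×10⁻³
  brass: M = 1.19×10⁻³
Aluminum alloy ranks first.

aluminum alloy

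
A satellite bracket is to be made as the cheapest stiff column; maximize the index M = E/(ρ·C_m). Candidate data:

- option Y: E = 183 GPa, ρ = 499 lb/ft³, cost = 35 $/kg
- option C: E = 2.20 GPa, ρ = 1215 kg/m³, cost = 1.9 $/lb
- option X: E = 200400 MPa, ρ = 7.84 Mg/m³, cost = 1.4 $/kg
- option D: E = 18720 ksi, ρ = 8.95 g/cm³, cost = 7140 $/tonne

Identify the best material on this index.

After converting to SI:
  option Y: E = 183.0 GPa, ρ = 7993 kg/m³, cost = 35.00 $/kg
  option C: E = 2.200 GPa, ρ = 1215 kg/m³, cost = 4.189 $/kg
  option X: E = 200.4 GPa, ρ = 7840 kg/m³, cost = 1.400 $/kg
  option D: E = 129.1 GPa, ρ = 8950 kg/m³, cost = 7.140 $/kg
  option X: M = 18.3 MN·m per $
  option D: M = 2.02 MN·m per $
  option Y: M = 0.654 MN·m per $
  option C: M = 0.432 MN·m per $
Option X ranks first.

option X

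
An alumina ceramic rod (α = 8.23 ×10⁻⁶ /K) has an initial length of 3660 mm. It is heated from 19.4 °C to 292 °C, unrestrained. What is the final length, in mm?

ΔT = 292 − 19.4 = 272.6 K.
ΔL = α·L₀·ΔT = 8.23×10⁻⁶ × 3660 mm × 272.6 K = 8.21 mm.
L = L₀ + ΔL = 3660 + 8.21 = 3668.2 mm.

3668.2 mm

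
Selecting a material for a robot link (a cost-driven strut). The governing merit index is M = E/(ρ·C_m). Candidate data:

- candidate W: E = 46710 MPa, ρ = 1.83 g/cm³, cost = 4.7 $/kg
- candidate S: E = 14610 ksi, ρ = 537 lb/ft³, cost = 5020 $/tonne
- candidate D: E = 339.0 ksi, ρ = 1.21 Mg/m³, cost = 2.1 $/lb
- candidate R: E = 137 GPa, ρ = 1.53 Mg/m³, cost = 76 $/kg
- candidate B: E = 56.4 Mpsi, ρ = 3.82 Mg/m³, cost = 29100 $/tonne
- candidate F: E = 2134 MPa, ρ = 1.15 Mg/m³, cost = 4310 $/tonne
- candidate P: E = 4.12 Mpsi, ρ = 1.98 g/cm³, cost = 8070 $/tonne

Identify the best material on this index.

Putting every candidate on a common basis:
  candidate W: E = 46.71 GPa, ρ = 1830 kg/m³, cost = 4.700 $/kg
  candidate S: E = 100.7 GPa, ρ = 8602 kg/m³, cost = 5.020 $/kg
  candidate D: E = 2.337 GPa, ρ = 1210 kg/m³, cost = 4.630 $/kg
  candidate R: E = 137.0 GPa, ρ = 1530 kg/m³, cost = 76.00 $/kg
  candidate B: E = 388.9 GPa, ρ = 3820 kg/m³, cost = 29.10 $/kg
  candidate F: E = 2.134 GPa, ρ = 1150 kg/m³, cost = 4.310 $/kg
  candidate P: E = 28.41 GPa, ρ = 1980 kg/m³, cost = 8.070 $/kg
  candidate W: M = 5.43 MN·m per $
  candidate B: M = 3.50 MN·m per $
  candidate S: M = 2.33 MN·m per $
  candidate P: M = 1.78 MN·m per $
  candidate R: M = 1.18 MN·m per $
  candidate F: M = 0.431 MN·m per $
  candidate D: M = 0.417 MN·m per $
The maximum is for candidate W.

candidate W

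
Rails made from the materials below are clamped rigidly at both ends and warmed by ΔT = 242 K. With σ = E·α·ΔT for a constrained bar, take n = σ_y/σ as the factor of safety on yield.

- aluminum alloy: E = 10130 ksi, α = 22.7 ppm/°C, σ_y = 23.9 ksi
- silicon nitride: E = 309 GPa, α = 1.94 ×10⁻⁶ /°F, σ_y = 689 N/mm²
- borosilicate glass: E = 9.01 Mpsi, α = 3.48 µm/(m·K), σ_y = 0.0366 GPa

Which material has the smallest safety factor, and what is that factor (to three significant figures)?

aluminum alloy, n = 0.429

With everything in SI (GPa, ×10⁻⁶/K, MPa):
  aluminum alloy: E = 69.84, α = 22.7, σ_y = 164.8 → σ = 384 MPa, n = 0.429
  silicon nitride: E = 309.0, α = 3.49, σ_y = 689.0 → σ = 261 MPa, n = 2.64
  borosilicate glass: E = 62.12, α = 3.48, σ_y = 36.60 → σ = 52.3 MPa, n = 0.700
The minimum is aluminum alloy at n = 0.429.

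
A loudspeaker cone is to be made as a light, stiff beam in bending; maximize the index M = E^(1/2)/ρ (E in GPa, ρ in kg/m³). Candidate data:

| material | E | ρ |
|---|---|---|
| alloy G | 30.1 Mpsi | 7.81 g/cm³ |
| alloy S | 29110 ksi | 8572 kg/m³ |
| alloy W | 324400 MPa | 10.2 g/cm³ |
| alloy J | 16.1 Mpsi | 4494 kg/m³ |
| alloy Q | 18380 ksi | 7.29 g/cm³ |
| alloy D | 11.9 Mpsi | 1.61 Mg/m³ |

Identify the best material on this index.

alloy D

Convert each candidate to consistent units, then evaluate M:
  alloy G: E = 207.5 GPa, ρ = 7810 kg/m³
  alloy S: E = 200.7 GPa, ρ = 8572 kg/m³
  alloy W: E = 324.4 GPa, ρ = 10200 kg/m³
  alloy J: E = 111.0 GPa, ρ = 4494 kg/m³
  alloy Q: E = 126.7 GPa, ρ = 7290 kg/m³
  alloy D: E = 82.05 GPa, ρ = 1610 kg/m³
  alloy D: M = 5.63×10⁻³
  alloy J: M = 2.34×10⁻³
  alloy G: M = 1.84×10⁻³
  alloy W: M = 1.77×10⁻³
  alloy S: M = 1.65×10⁻³
  alloy Q: M = 1.54×10⁻³
Alloy D has the largest M.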